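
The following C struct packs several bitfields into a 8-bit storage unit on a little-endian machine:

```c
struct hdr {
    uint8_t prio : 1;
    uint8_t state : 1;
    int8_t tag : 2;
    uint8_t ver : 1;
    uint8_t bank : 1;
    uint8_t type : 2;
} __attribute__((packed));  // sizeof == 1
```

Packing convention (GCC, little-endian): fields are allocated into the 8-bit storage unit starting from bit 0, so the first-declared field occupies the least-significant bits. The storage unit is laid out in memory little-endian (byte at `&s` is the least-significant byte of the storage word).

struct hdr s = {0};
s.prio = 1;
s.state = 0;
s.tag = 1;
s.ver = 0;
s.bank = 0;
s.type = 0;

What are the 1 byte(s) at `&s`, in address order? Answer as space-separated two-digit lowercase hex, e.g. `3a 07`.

[0+:1] prio=1 & 0x1 = 0x1; word=0x01
[1+:1] state=0 & 0x1 = 0x0; word=0x01
[2+:2] tag=1 & 0x3 = 0x1; word=0x05
[4+:1] ver=0 & 0x1 = 0x0; word=0x05
[5+:1] bank=0 & 0x1 = 0x0; word=0x05
[6+:2] type=0 & 0x3 = 0x0; word=0x05
word = 0x05 → little-endian bytes:
  [0]=0x05

05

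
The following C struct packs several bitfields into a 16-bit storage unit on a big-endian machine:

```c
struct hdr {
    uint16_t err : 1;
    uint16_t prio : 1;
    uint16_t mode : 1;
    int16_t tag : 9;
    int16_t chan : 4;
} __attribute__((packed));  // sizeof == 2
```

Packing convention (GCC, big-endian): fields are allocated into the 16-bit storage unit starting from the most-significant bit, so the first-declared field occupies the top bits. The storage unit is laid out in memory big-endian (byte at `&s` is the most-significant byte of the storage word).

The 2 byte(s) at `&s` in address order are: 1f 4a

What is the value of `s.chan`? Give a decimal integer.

[0]=0x1f [1]=0x4a (big-endian) → word 0x1f4a
err [15+:1] = (word>>15) & 0x1 = 0
prio [14+:1] = (word>>14) & 0x1 = 0
mode [13+:1] = (word>>13) & 0x1 = 0
tag [4+:9] = (word>>4) & 0x1ff = 500
chan [0+:4] = (word>>0) & 0xf = 10  ←
chan signed 4b, MSB=1: 10 - 16 = -6

-6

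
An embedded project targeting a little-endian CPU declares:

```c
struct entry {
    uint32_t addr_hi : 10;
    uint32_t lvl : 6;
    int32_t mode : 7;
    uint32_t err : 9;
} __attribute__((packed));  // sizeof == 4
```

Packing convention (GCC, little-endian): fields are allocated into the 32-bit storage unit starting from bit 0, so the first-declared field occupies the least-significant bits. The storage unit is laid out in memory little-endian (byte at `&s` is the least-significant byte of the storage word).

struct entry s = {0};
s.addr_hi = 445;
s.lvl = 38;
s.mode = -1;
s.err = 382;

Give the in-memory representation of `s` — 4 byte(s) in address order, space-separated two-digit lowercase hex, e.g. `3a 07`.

addr_hi:10 = 445 → 0x1bd << 0 → word 0x000001bd
lvl:6 = 38 → 0x26 << 10 → word 0x000099bd
mode:7 = -1 → 0x7f << 16 → word 0x007f99bd
err:9 = 382 → 0x17e << 23 → word 0xbf7f99bd
word = 0xbf7f99bd → little-endian bytes:
  [0]=0xbd  [1]=0x99  [2]=0x7f  [3]=0xbf

bd 99 7f bf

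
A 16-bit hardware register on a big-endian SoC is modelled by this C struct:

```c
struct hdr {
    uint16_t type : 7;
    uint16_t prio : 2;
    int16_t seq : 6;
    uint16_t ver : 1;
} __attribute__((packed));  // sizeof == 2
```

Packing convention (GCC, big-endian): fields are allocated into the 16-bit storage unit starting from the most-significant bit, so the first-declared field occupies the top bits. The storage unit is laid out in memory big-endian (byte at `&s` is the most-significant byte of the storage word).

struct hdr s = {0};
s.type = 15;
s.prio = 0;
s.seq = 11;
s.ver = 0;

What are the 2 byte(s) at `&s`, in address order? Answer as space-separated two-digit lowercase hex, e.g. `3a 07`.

1e 16

type (7b) val=15 bits=0xf at bit 9: 0x1e00
prio (2b) val=0 bits=0x0 at bit 7: 0x1e00
seq (6b) val=11 bits=0xb at bit 1: 0x1e16
ver (1b) val=0 bits=0x0 at bit 0: 0x1e16
word = 0x1e16 → big-endian bytes:
  [0]=0x1e  [1]=0x16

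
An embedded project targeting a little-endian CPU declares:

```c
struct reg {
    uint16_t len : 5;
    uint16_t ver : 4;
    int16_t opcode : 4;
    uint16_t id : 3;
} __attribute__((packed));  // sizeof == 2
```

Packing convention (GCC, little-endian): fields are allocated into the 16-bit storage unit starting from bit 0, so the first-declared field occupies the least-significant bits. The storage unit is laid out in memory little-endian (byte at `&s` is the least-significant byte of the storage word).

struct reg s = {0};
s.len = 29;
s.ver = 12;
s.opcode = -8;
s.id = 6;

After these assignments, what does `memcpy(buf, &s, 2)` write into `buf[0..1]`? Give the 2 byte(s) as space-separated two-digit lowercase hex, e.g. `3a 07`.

9d d1

[0+:5] len=29 & 0x1f = 0x1d; word=0x001d
[5+:4] ver=12 & 0xf = 0xc; word=0x019d
[9+:4] opcode=-8 & 0xf = 0x8; word=0x119d
[13+:3] id=6 & 0x7 = 0x6; word=0xd19d
word = 0xd19d → little-endian bytes:
  [0]=0x9d  [1]=0xd1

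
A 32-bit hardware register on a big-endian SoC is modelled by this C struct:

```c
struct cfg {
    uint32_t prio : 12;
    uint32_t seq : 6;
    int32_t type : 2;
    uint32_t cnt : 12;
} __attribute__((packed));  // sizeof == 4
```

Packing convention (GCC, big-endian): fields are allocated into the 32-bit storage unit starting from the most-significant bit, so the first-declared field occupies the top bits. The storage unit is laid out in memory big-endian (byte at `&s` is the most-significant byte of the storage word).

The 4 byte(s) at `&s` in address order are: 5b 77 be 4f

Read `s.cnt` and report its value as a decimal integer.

[0]=0x5b [1]=0x77 [2]=0xbe [3]=0x4f (big-endian) → word 0x5b77be4f
prio [20+:12] = (word>>20) & 0xfff = 1463
seq [14+:6] = (word>>14) & 0x3f = 30
type [12+:2] = (word>>12) & 0x3 = 3
cnt [0+:12] = (word>>0) & 0xfff = 3663  ←

3663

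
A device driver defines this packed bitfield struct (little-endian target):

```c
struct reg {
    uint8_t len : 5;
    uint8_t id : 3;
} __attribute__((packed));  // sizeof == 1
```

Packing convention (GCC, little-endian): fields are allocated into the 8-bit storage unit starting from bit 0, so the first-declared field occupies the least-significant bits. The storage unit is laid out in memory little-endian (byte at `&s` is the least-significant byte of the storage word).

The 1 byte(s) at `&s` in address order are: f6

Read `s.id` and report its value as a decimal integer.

7

[0]=0xf6 (little-endian) → word 0xf6
len:5 @ bit 0 → (0xf6>>0)&0x1f = 0x16
id:3 @ bit 5 → (0xf6>>5)&0x7 = 0x7  ←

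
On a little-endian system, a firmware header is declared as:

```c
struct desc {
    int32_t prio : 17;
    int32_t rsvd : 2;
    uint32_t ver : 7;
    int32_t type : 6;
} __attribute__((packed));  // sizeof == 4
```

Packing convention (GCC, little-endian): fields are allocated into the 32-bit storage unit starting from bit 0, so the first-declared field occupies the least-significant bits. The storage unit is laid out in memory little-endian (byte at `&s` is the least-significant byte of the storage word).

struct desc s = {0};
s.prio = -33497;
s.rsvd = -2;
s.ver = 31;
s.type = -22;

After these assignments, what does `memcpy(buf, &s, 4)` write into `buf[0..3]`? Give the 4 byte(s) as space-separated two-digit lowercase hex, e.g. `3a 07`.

prio (17b) val=-33497 bits=0x17d27 at bit 0: 0x00017d27
rsvd (2b) val=-2 bits=0x2 at bit 17: 0x00057d27
ver (7b) val=31 bits=0x1f at bit 19: 0x00fd7d27
type (6b) val=-22 bits=0x2a at bit 26: 0xa8fd7d27
word = 0xa8fd7d27 → little-endian bytes:
  [0]=0x27  [1]=0x7d  [2]=0xfd  [3]=0xa8

27 7d fd a8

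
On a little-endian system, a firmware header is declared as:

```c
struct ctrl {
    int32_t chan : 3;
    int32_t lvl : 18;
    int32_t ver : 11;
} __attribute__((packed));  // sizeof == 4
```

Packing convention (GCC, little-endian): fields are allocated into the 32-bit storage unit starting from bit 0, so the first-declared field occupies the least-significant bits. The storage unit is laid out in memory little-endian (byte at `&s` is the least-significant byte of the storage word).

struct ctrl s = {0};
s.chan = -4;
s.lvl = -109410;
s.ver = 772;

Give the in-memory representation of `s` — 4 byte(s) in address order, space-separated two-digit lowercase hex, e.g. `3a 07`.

[0+:3] chan=-4 & 0x7 = 0x4; word=0x00000004
[3+:18] lvl=-109410 & 0x3ffff = 0x2549e; word=0x0012a4f4
[21+:11] ver=772 & 0x7ff = 0x304; word=0x6092a4f4
word = 0x6092a4f4 → little-endian bytes:
  [0]=0xf4  [1]=0xa4  [2]=0x92  [3]=0x60

f4 a4 92 60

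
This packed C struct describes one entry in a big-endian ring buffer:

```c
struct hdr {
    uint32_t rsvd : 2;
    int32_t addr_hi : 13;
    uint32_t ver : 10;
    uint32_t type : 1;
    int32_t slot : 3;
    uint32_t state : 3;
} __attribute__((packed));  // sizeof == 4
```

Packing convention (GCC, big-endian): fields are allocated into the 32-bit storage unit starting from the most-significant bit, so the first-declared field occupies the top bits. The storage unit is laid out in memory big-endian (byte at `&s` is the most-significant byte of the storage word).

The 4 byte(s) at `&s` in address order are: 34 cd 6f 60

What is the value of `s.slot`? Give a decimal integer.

-4

[0]=0x34 [1]=0xcd [2]=0x6f [3]=0x60 (big-endian) → word 0x34cd6f60
rsvd:2 @ bit 30 → (0x34cd6f60>>30)&0x3 = 0x0
addr_hi:13 @ bit 17 → (0x34cd6f60>>17)&0x1fff = 0x1a66
ver:10 @ bit 7 → (0x34cd6f60>>7)&0x3ff = 0x2de
type:1 @ bit 6 → (0x34cd6f60>>6)&0x1 = 0x1
slot:3 @ bit 3 → (0x34cd6f60>>3)&0x7 = 0x4  ←
state:3 @ bit 0 → (0x34cd6f60>>0)&0x7 = 0x0
slot signed 3b, MSB=1: 4 - 8 = -4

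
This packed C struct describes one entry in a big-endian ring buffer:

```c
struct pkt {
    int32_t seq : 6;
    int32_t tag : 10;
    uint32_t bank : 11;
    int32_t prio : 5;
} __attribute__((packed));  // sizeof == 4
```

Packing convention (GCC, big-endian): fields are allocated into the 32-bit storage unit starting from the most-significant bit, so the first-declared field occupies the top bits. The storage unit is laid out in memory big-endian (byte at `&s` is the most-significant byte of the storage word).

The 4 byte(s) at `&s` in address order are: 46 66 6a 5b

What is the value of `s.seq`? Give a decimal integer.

17

[0]=0x46 [1]=0x66 [2]=0x6a [3]=0x5b (big-endian) → word 0x46666a5b
seq:6 @ bit 26 → (0x46666a5b>>26)&0x3f = 0x11  ←
tag:10 @ bit 16 → (0x46666a5b>>16)&0x3ff = 0x266
bank:11 @ bit 5 → (0x46666a5b>>5)&0x7ff = 0x352
prio:5 @ bit 0 → (0x46666a5b>>0)&0x1f = 0x1b
seq signed 6b, MSB=0: value = 17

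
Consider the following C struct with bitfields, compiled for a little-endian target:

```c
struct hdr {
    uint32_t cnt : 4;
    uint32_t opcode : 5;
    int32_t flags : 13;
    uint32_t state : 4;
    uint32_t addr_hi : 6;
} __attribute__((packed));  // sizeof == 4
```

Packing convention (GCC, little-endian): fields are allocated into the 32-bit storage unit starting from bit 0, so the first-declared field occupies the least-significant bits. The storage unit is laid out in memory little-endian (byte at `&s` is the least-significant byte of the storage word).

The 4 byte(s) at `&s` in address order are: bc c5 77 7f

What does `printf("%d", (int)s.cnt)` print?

[0]=0xbc [1]=0xc5 [2]=0x77 [3]=0x7f (little-endian) → word 0x7f77c5bc
cnt [0+:4] = (word>>0) & 0xf = 12  ←
opcode [4+:5] = (word>>4) & 0x1f = 27
flags [9+:13] = (word>>9) & 0x1fff = 7138
state [22+:4] = (word>>22) & 0xf = 13
addr_hi [26+:6] = (word>>26) & 0x3f = 31

12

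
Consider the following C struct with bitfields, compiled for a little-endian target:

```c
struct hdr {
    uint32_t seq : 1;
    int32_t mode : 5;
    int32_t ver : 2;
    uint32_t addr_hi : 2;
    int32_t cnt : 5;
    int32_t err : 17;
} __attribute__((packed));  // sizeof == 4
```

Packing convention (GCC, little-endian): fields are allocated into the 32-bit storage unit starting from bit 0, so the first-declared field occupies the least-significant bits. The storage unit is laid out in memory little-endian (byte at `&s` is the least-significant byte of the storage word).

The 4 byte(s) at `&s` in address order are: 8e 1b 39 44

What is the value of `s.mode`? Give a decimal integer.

[0]=0x8e [1]=0x1b [2]=0x39 [3]=0x44 (little-endian) → word 0x44391b8e
seq:1 @ bit 0 → (0x44391b8e>>0)&0x1 = 0x0
mode:5 @ bit 1 → (0x44391b8e>>1)&0x1f = 0x7  ←
ver:2 @ bit 6 → (0x44391b8e>>6)&0x3 = 0x2
addr_hi:2 @ bit 8 → (0x44391b8e>>8)&0x3 = 0x3
cnt:5 @ bit 10 → (0x44391b8e>>10)&0x1f = 0x6
err:17 @ bit 15 → (0x44391b8e>>15)&0x1ffff = 0x8872
mode signed 5b, MSB=0: value = 7

7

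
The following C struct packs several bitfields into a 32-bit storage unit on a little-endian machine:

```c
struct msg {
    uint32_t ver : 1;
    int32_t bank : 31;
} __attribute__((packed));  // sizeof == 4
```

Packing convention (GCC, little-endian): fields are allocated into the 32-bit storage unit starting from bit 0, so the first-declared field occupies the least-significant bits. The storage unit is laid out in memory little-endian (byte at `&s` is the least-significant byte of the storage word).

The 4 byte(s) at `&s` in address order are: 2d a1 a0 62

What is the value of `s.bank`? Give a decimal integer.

[0]=0x2d [1]=0xa1 [2]=0xa0 [3]=0x62 (little-endian) → word 0x62a0a12d
ver:1 @ bit 0 → (0x62a0a12d>>0)&0x1 = 0x1
bank:31 @ bit 1 → (0x62a0a12d>>1)&0x7fffffff = 0x31505096  ←
bank signed 31b, MSB=0: value = 827347094

827347094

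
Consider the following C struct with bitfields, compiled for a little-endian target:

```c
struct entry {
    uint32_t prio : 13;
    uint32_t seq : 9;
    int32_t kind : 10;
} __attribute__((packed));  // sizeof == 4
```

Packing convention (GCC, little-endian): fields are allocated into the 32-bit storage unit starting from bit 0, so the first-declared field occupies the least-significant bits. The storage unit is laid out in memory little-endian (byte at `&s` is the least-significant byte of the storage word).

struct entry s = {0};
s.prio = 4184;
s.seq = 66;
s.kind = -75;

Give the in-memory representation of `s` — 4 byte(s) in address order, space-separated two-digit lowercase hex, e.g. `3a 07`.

prio (13b) val=4184 bits=0x1058 at bit 0: 0x00001058
seq (9b) val=66 bits=0x42 at bit 13: 0x00085058
kind (10b) val=-75 bits=0x3b5 at bit 22: 0xed485058
word = 0xed485058 → little-endian bytes:
  [0]=0x58  [1]=0x50  [2]=0x48  [3]=0xed

58 50 48 ed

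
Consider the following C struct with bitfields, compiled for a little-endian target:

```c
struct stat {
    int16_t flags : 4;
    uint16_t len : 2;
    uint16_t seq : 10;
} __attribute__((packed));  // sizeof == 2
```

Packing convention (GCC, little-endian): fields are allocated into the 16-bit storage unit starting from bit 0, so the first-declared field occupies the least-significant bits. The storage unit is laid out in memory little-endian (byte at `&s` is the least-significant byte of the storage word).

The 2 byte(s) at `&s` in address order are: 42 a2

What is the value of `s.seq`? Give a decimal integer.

649

[0]=0x42 [1]=0xa2 (little-endian) → word 0xa242
flags:4 @ bit 0 → (0xa242>>0)&0xf = 0x2
len:2 @ bit 4 → (0xa242>>4)&0x3 = 0x0
seq:10 @ bit 6 → (0xa242>>6)&0x3ff = 0x289  ←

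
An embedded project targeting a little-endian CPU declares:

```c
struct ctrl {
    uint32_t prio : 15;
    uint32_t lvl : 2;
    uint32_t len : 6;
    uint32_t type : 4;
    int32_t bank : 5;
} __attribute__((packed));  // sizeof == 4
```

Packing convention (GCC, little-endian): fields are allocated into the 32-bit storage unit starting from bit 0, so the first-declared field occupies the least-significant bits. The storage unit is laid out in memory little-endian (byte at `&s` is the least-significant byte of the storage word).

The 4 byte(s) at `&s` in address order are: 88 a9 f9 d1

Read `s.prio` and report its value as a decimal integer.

10632

[0]=0x88 [1]=0xa9 [2]=0xf9 [3]=0xd1 (little-endian) → word 0xd1f9a988
prio:15 @ bit 0 → (0xd1f9a988>>0)&0x7fff = 0x2988  ←
lvl:2 @ bit 15 → (0xd1f9a988>>15)&0x3 = 0x3
len:6 @ bit 17 → (0xd1f9a988>>17)&0x3f = 0x3c
type:4 @ bit 23 → (0xd1f9a988>>23)&0xf = 0x3
bank:5 @ bit 27 → (0xd1f9a988>>27)&0x1f = 0x1a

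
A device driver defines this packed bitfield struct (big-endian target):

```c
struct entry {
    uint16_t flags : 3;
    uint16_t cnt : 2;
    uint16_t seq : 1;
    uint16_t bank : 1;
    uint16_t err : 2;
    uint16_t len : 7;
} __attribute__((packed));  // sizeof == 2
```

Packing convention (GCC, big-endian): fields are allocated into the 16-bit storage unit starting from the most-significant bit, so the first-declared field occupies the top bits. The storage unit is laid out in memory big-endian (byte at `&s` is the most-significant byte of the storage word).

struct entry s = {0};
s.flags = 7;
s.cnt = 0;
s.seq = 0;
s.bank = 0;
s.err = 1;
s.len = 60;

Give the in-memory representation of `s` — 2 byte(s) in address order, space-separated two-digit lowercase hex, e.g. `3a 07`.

[13+:3] flags=7 & 0x7 = 0x7; word=0xe000
[11+:2] cnt=0 & 0x3 = 0x0; word=0xe000
[10+:1] seq=0 & 0x1 = 0x0; word=0xe000
[9+:1] bank=0 & 0x1 = 0x0; word=0xe000
[7+:2] err=1 & 0x3 = 0x1; word=0xe080
[0+:7] len=60 & 0x7f = 0x3c; word=0xe0bc
word = 0xe0bc → big-endian bytes:
  [0]=0xe0  [1]=0xbc

e0 bc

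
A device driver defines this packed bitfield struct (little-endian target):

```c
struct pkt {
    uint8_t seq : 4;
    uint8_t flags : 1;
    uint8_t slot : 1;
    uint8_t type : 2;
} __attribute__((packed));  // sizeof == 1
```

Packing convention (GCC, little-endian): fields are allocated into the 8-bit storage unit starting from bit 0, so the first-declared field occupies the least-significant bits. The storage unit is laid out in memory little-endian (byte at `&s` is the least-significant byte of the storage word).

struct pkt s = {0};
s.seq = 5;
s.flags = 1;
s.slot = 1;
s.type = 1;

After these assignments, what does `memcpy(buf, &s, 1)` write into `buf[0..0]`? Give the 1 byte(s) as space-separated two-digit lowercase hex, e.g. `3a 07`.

75

seq:4 = 5 → 0x5 << 0 → word 0x05
flags:1 = 1 → 0x1 << 4 → word 0x15
slot:1 = 1 → 0x1 << 5 → word 0x35
type:2 = 1 → 0x1 << 6 → word 0x75
word = 0x75 → little-endian bytes:
  [0]=0x75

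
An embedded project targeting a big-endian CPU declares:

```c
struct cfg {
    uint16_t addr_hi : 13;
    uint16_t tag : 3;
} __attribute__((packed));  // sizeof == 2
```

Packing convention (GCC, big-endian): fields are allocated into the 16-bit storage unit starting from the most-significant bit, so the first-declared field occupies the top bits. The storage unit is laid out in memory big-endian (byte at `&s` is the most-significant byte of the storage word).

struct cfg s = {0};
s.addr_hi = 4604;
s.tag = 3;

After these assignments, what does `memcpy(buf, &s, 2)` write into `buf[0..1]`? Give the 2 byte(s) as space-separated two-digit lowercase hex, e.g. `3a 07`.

addr_hi:13 = 4604 → 0x11fc << 3 → word 0x8fe0
tag:3 = 3 → 0x3 << 0 → word 0x8fe3
word = 0x8fe3 → big-endian bytes:
  [0]=0x8f  [1]=0xe3

8f e3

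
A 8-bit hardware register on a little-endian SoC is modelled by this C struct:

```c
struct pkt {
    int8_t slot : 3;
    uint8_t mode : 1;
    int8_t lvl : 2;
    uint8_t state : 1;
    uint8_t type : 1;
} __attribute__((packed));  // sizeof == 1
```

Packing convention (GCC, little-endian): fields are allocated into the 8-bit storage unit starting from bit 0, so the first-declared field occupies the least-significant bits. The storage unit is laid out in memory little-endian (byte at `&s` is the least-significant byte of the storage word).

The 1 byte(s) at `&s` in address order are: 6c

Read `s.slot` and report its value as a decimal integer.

[0]=0x6c (little-endian) → word 0x6c
slot:3 @ bit 0 → (0x6c>>0)&0x7 = 0x4  ←
mode:1 @ bit 3 → (0x6c>>3)&0x1 = 0x1
lvl:2 @ bit 4 → (0x6c>>4)&0x3 = 0x2
state:1 @ bit 6 → (0x6c>>6)&0x1 = 0x1
type:1 @ bit 7 → (0x6c>>7)&0x1 = 0x0
slot signed 3b, MSB=1: 4 - 8 = -4

-4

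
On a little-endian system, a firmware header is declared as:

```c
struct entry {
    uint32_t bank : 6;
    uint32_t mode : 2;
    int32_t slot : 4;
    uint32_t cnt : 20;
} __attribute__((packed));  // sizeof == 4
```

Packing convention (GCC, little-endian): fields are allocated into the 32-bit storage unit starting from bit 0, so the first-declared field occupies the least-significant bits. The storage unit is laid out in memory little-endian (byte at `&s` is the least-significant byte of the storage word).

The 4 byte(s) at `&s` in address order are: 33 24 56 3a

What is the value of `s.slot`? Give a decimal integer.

4

[0]=0x33 [1]=0x24 [2]=0x56 [3]=0x3a (little-endian) → word 0x3a562433
bank [0+:6] = (word>>0) & 0x3f = 51
mode [6+:2] = (word>>6) & 0x3 = 0
slot [8+:4] = (word>>8) & 0xf = 4  ←
cnt [12+:20] = (word>>12) & 0xfffff = 238946
slot signed 4b, MSB=0: value = 4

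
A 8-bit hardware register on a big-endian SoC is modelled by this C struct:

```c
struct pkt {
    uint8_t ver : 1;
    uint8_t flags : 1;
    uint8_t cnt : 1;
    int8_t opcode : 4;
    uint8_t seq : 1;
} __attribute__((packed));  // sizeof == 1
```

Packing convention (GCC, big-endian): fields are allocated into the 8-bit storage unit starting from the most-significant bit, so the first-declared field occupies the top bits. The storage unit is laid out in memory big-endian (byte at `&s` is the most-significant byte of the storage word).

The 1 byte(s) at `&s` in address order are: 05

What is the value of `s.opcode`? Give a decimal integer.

2

[0]=0x05 (big-endian) → word 0x05
ver [7+:1] = (word>>7) & 0x1 = 0
flags [6+:1] = (word>>6) & 0x1 = 0
cnt [5+:1] = (word>>5) & 0x1 = 0
opcode [1+:4] = (word>>1) & 0xf = 2  ←
seq [0+:1] = (word>>0) & 0x1 = 1
opcode signed 4b, MSB=0: value = 2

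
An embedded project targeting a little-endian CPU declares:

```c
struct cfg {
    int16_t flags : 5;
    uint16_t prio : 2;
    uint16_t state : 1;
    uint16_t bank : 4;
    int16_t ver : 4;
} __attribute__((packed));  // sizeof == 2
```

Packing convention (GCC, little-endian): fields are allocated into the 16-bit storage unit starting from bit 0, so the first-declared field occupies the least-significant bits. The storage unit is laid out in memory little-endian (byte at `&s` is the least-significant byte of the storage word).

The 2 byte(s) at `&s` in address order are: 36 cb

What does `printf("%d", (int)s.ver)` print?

[0]=0x36 [1]=0xcb (little-endian) → word 0xcb36
flags [0+:5] = (word>>0) & 0x1f = 22
prio [5+:2] = (word>>5) & 0x3 = 1
state [7+:1] = (word>>7) & 0x1 = 0
bank [8+:4] = (word>>8) & 0xf = 11
ver [12+:4] = (word>>12) & 0xf = 12  ←
ver signed 4b, MSB=1: 12 - 16 = -4

-4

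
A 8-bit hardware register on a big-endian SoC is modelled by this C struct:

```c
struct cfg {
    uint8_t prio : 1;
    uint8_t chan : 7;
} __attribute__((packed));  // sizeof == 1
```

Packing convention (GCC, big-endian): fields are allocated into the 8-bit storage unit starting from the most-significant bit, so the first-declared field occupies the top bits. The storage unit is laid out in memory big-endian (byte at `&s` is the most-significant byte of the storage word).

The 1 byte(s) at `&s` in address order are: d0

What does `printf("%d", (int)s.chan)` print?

[0]=0xd0 (big-endian) → word 0xd0
prio [7+:1] = (word>>7) & 0x1 = 1
chan [0+:7] = (word>>0) & 0x7f = 80  ←

80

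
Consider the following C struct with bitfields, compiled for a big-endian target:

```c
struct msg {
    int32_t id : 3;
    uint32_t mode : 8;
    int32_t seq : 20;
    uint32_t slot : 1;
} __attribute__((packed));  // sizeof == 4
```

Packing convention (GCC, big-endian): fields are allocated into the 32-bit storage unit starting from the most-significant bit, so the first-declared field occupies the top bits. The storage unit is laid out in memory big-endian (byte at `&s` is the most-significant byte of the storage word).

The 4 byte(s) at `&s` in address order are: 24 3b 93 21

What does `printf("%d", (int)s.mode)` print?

33

[0]=0x24 [1]=0x3b [2]=0x93 [3]=0x21 (big-endian) → word 0x243b9321
id:3 @ bit 29 → (0x243b9321>>29)&0x7 = 0x1
mode:8 @ bit 21 → (0x243b9321>>21)&0xff = 0x21  ←
seq:20 @ bit 1 → (0x243b9321>>1)&0xfffff = 0xdc990
slot:1 @ bit 0 → (0x243b9321>>0)&0x1 = 0x1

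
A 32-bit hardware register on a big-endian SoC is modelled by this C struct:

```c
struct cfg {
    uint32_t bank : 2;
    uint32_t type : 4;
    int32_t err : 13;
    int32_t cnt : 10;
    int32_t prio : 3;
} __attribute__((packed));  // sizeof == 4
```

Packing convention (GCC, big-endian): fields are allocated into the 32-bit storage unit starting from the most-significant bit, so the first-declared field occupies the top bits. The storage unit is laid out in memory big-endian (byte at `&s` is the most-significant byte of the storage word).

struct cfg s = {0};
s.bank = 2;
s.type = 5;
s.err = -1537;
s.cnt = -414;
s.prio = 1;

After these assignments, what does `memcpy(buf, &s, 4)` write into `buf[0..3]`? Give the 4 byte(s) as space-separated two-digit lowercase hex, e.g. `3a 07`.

bank (2b) val=2 bits=0x2 at bit 30: 0x80000000
type (4b) val=5 bits=0x5 at bit 26: 0x94000000
err (13b) val=-1537 bits=0x19ff at bit 13: 0x973fe000
cnt (10b) val=-414 bits=0x262 at bit 3: 0x973ff310
prio (3b) val=1 bits=0x1 at bit 0: 0x973ff311
word = 0x973ff311 → big-endian bytes:
  [0]=0x97  [1]=0x3f  [2]=0xf3  [3]=0x11

97 3f f3 11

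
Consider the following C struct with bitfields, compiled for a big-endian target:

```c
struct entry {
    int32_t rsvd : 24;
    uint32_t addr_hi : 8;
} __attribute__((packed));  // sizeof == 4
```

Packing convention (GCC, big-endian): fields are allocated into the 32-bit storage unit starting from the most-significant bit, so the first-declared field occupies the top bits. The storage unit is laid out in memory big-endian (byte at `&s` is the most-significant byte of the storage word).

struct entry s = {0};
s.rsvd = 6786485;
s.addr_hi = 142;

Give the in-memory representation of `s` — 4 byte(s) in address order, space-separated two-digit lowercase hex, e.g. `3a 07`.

67 8d b5 8e

rsvd (24b) val=6786485 bits=0x678db5 at bit 8: 0x678db500
addr_hi (8b) val=142 bits=0x8e at bit 0: 0x678db58e
word = 0x678db58e → big-endian bytes:
  [0]=0x67  [1]=0x8d  [2]=0xb5  [3]=0x8e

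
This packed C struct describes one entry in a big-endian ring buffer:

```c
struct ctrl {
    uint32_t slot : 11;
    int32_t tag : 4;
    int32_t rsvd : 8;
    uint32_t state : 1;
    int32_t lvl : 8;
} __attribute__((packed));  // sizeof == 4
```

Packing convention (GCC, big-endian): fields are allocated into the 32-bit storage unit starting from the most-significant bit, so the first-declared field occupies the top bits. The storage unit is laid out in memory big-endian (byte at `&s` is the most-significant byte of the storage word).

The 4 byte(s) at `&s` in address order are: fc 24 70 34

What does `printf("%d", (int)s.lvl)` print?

52

[0]=0xfc [1]=0x24 [2]=0x70 [3]=0x34 (big-endian) → word 0xfc247034
slot:11 @ bit 21 → (0xfc247034>>21)&0x7ff = 0x7e1
tag:4 @ bit 17 → (0xfc247034>>17)&0xf = 0x2
rsvd:8 @ bit 9 → (0xfc247034>>9)&0xff = 0x38
state:1 @ bit 8 → (0xfc247034>>8)&0x1 = 0x0
lvl:8 @ bit 0 → (0xfc247034>>0)&0xff = 0x34  ←
lvl signed 8b, MSB=0: value = 52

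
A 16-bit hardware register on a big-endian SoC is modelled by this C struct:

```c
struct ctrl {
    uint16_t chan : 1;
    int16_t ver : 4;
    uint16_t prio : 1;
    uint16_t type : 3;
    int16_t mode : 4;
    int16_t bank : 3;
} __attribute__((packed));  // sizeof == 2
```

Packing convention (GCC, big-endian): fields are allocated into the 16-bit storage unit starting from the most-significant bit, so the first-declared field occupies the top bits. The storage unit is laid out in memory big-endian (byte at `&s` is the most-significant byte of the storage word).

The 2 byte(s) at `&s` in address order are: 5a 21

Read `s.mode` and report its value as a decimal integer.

[0]=0x5a [1]=0x21 (big-endian) → word 0x5a21
chan:1 @ bit 15 → (0x5a21>>15)&0x1 = 0x0
ver:4 @ bit 11 → (0x5a21>>11)&0xf = 0xb
prio:1 @ bit 10 → (0x5a21>>10)&0x1 = 0x0
type:3 @ bit 7 → (0x5a21>>7)&0x7 = 0x4
mode:4 @ bit 3 → (0x5a21>>3)&0xf = 0x4  ←
bank:3 @ bit 0 → (0x5a21>>0)&0x7 = 0x1
mode signed 4b, MSB=0: value = 4

4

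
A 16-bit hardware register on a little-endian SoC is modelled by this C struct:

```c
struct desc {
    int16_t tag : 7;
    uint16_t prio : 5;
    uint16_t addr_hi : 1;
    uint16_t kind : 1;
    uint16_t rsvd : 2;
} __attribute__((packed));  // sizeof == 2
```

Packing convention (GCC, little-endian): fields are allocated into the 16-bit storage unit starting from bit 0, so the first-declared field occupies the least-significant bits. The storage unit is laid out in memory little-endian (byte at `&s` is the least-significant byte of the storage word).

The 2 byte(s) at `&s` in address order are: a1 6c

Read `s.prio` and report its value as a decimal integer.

[0]=0xa1 [1]=0x6c (little-endian) → word 0x6ca1
tag [0+:7] = (word>>0) & 0x7f = 33
prio [7+:5] = (word>>7) & 0x1f = 25  ←
addr_hi [12+:1] = (word>>12) & 0x1 = 0
kind [13+:1] = (word>>13) & 0x1 = 1
rsvd [14+:2] = (word>>14) & 0x3 = 1

25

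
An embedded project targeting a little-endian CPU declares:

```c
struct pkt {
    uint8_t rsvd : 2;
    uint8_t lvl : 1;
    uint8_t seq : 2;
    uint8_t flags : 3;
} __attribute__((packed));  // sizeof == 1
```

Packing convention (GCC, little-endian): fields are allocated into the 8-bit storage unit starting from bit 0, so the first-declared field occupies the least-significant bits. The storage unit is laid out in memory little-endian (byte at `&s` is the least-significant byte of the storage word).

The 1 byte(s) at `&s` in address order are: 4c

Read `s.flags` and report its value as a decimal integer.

[0]=0x4c (little-endian) → word 0x4c
rsvd:2 @ bit 0 → (0x4c>>0)&0x3 = 0x0
lvl:1 @ bit 2 → (0x4c>>2)&0x1 = 0x1
seq:2 @ bit 3 → (0x4c>>3)&0x3 = 0x1
flags:3 @ bit 5 → (0x4c>>5)&0x7 = 0x2  ←

2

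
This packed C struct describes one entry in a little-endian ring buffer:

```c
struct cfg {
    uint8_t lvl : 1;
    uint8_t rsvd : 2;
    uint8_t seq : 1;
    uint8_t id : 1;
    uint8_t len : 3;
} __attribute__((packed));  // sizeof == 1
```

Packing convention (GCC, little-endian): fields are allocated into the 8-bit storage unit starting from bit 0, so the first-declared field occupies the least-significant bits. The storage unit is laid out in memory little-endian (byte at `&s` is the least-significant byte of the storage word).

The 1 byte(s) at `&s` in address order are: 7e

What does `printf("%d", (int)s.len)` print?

3

[0]=0x7e (little-endian) → word 0x7e
lvl:1 @ bit 0 → (0x7e>>0)&0x1 = 0x0
rsvd:2 @ bit 1 → (0x7e>>1)&0x3 = 0x3
seq:1 @ bit 3 → (0x7e>>3)&0x1 = 0x1
id:1 @ bit 4 → (0x7e>>4)&0x1 = 0x1
len:3 @ bit 5 → (0x7e>>5)&0x7 = 0x3  ←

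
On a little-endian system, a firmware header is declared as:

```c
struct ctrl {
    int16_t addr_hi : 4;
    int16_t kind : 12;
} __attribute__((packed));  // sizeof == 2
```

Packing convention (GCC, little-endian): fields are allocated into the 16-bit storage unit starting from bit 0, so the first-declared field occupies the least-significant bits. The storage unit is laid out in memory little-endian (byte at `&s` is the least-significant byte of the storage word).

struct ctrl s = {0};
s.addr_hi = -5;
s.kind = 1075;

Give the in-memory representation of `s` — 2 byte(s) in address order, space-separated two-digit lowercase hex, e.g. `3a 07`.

addr_hi (4b) val=-5 bits=0xb at bit 0: 0x000b
kind (12b) val=1075 bits=0x433 at bit 4: 0x433b
word = 0x433b → little-endian bytes:
  [0]=0x3b  [1]=0x43

3b 43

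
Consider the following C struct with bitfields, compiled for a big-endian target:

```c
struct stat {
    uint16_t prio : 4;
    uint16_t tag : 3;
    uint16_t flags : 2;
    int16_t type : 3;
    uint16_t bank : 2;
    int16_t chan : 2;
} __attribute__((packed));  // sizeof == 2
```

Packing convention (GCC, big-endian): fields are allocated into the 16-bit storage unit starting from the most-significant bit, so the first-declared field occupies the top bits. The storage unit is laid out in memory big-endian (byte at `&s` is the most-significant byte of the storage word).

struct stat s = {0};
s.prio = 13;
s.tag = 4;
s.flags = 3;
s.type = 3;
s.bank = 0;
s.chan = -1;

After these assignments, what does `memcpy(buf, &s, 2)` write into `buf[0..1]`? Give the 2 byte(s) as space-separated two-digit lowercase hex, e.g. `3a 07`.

[12+:4] prio=13 & 0xf = 0xd; word=0xd000
[9+:3] tag=4 & 0x7 = 0x4; word=0xd800
[7+:2] flags=3 & 0x3 = 0x3; word=0xd980
[4+:3] type=3 & 0x7 = 0x3; word=0xd9b0
[2+:2] bank=0 & 0x3 = 0x0; word=0xd9b0
[0+:2] chan=-1 & 0x3 = 0x3; word=0xd9b3
word = 0xd9b3 → big-endian bytes:
  [0]=0xd9  [1]=0xb3

d9 b3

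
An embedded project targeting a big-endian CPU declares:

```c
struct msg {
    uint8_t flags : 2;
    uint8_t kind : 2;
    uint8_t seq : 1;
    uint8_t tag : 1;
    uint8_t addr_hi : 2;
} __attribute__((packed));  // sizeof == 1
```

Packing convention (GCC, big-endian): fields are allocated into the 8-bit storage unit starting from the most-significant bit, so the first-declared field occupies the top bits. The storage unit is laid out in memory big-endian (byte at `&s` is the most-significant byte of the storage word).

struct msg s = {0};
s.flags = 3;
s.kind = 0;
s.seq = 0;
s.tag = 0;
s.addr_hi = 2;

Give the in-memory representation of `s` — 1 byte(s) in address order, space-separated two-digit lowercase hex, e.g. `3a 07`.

flags (2b) val=3 bits=0x3 at bit 6: 0xc0
kind (2b) val=0 bits=0x0 at bit 4: 0xc0
seq (1b) val=0 bits=0x0 at bit 3: 0xc0
tag (1b) val=0 bits=0x0 at bit 2: 0xc0
addr_hi (2b) val=2 bits=0x2 at bit 0: 0xc2
word = 0xc2 → big-endian bytes:
  [0]=0xc2

c2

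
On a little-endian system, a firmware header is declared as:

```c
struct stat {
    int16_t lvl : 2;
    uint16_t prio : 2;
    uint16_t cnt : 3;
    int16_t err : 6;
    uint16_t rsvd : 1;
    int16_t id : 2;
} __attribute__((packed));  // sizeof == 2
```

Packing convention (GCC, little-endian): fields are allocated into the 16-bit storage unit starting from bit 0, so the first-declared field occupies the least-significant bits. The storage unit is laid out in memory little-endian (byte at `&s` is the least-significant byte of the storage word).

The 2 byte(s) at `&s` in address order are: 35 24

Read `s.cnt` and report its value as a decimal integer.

3

[0]=0x35 [1]=0x24 (little-endian) → word 0x2435
lvl:2 @ bit 0 → (0x2435>>0)&0x3 = 0x1
prio:2 @ bit 2 → (0x2435>>2)&0x3 = 0x1
cnt:3 @ bit 4 → (0x2435>>4)&0x7 = 0x3  ←
err:6 @ bit 7 → (0x2435>>7)&0x3f = 0x8
rsvd:1 @ bit 13 → (0x2435>>13)&0x1 = 0x1
id:2 @ bit 14 → (0x2435>>14)&0x3 = 0x0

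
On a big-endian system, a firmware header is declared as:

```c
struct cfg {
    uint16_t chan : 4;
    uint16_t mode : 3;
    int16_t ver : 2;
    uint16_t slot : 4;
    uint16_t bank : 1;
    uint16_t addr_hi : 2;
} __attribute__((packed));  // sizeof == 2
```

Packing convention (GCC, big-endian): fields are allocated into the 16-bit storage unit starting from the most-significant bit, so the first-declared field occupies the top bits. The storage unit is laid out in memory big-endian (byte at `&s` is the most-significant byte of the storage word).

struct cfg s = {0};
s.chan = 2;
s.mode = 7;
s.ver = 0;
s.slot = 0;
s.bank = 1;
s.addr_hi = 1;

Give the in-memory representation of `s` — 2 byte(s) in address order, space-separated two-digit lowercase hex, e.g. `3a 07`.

2e 05

chan (4b) val=2 bits=0x2 at bit 12: 0x2000
mode (3b) val=7 bits=0x7 at bit 9: 0x2e00
ver (2b) val=0 bits=0x0 at bit 7: 0x2e00
slot (4b) val=0 bits=0x0 at bit 3: 0x2e00
bank (1b) val=1 bits=0x1 at bit 2: 0x2e04
addr_hi (2b) val=1 bits=0x1 at bit 0: 0x2e05
word = 0x2e05 → big-endian bytes:
  [0]=0x2e  [1]=0x05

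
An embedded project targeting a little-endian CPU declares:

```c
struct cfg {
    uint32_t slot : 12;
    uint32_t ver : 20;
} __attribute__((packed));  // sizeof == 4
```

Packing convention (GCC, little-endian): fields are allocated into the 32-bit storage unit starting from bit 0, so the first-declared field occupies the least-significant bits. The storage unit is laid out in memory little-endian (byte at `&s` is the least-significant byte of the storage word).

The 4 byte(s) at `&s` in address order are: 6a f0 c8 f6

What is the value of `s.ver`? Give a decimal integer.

[0]=0x6a [1]=0xf0 [2]=0xc8 [3]=0xf6 (little-endian) → word 0xf6c8f06a
slot [0+:12] = (word>>0) & 0xfff = 106
ver [12+:20] = (word>>12) & 0xfffff = 1010831  ←

1010831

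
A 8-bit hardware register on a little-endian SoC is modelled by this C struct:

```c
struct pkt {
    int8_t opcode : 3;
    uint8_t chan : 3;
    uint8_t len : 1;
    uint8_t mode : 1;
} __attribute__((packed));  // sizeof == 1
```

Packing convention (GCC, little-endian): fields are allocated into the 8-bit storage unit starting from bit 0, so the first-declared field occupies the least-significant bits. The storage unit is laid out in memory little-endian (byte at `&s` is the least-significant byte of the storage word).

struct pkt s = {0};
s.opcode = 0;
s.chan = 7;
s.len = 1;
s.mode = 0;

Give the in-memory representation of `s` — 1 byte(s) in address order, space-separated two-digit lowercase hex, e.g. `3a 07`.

78

opcode (3b) val=0 bits=0x0 at bit 0: 0x00
chan (3b) val=7 bits=0x7 at bit 3: 0x38
len (1b) val=1 bits=0x1 at bit 6: 0x78
mode (1b) val=0 bits=0x0 at bit 7: 0x78
word = 0x78 → little-endian bytes:
  [0]=0x78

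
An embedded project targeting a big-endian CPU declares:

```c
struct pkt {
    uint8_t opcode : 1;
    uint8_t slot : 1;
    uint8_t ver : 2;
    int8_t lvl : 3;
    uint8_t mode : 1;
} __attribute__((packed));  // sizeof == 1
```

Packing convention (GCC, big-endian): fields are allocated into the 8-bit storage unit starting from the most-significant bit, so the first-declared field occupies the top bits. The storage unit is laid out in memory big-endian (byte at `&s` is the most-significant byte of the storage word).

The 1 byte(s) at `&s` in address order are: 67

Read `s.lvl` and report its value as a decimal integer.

3

[0]=0x67 (big-endian) → word 0x67
opcode [7+:1] = (word>>7) & 0x1 = 0
slot [6+:1] = (word>>6) & 0x1 = 1
ver [4+:2] = (word>>4) & 0x3 = 2
lvl [1+:3] = (word>>1) & 0x7 = 3  ←
mode [0+:1] = (word>>0) & 0x1 = 1
lvl signed 3b, MSB=0: value = 3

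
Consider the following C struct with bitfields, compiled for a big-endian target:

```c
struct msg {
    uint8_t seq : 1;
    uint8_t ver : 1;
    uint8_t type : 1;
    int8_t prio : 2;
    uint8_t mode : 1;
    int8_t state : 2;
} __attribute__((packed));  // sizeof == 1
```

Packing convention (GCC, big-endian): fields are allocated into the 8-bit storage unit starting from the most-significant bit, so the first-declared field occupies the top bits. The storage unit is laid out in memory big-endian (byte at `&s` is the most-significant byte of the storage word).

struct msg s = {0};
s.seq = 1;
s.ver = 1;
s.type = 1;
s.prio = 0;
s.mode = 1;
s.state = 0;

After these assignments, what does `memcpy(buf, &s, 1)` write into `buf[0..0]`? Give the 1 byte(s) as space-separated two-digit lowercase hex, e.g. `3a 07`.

e4

[7+:1] seq=1 & 0x1 = 0x1; word=0x80
[6+:1] ver=1 & 0x1 = 0x1; word=0xc0
[5+:1] type=1 & 0x1 = 0x1; word=0xe0
[3+:2] prio=0 & 0x3 = 0x0; word=0xe0
[2+:1] mode=1 & 0x1 = 0x1; word=0xe4
[0+:2] state=0 & 0x3 = 0x0; word=0xe4
word = 0xe4 → big-endian bytes:
  [0]=0xe4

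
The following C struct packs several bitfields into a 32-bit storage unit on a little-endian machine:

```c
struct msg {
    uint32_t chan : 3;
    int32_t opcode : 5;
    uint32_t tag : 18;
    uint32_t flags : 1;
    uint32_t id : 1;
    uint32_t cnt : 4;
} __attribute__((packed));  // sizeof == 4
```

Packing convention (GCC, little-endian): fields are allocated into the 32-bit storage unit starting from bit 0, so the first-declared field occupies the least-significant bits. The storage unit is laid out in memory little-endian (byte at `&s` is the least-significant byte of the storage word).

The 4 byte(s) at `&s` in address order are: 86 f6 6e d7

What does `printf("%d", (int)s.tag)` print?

225014

[0]=0x86 [1]=0xf6 [2]=0x6e [3]=0xd7 (little-endian) → word 0xd76ef686
chan [0+:3] = (word>>0) & 0x7 = 6
opcode [3+:5] = (word>>3) & 0x1f = 16
tag [8+:18] = (word>>8) & 0x3ffff = 225014  ←
flags [26+:1] = (word>>26) & 0x1 = 1
id [27+:1] = (word>>27) & 0x1 = 0
cnt [28+:4] = (word>>28) & 0xf = 13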